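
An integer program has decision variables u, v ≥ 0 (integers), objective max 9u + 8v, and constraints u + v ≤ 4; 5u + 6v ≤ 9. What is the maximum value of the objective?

(u,v)=(1,0): 1·1+1·0=1≤4, 5·1+6·0=5≤9, objective 9.
(u,v)=(0,1): 1·0+1·1=1≤4, 5·0+6·1=6≤9, objective 8.
(u,v)=(0,0): 1·0+1·0=0≤4, 5·0+6·0=0≤9, objective 0.
The best lattice point is (1,0), giving 9.

9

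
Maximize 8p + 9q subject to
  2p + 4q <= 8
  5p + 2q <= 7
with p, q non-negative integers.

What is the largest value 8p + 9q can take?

Relaxing integrality, the LP optimum is 20.62 at (p,q) = (0.75, 1.62), which is not an integer point.
(p,q)=(0,2): 2·0+4·2=8≤8, 5·0+2·2=4≤7, objective 18.
(p,q)=(1,1): 2·1+4·1=6≤8, 5·1+2·1=7≤7, objective 17.
(p,q)=(0,1): 2·0+4·1=4≤8, 5·0+2·1=2≤7, objective 9.
(p,q)=(1,0): 2·1+4·0=2≤8, 5·1+2·0=5≤7, objective 8.
Maximum is 18 at (p,q)=(0,2).

18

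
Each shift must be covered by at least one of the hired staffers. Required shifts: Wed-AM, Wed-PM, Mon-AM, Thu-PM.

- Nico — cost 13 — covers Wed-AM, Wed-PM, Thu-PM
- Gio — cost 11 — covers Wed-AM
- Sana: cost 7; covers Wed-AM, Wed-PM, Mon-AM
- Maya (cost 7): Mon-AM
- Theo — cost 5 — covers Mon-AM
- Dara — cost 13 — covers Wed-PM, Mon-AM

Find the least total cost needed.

18

The greedy cost-per-new-shift heuristic would pick Sana and Nico for 20, but a cheaper cover exists.
Choose Nico and Theo: together they cover Wed-AM, Wed-PM, Mon-AM, Thu-PM — every shift.
Total cost: 13 + 5 = 18.
No cover costs less than 18.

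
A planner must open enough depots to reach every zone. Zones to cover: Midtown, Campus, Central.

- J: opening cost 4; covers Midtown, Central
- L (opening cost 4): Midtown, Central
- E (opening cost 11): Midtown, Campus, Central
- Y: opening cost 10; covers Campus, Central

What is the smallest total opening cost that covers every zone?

E alone covers Midtown, Campus, Central — every zone.
Total opening cost: 11.

11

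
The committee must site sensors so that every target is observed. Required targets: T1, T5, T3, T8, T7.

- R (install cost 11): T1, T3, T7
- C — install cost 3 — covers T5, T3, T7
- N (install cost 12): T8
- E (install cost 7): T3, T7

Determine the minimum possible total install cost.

26

Choose R, C, and N: together they cover T1, T5, T3, T8, T7 — every target.
Total install cost: 11 + 3 + 12 = 26.
No cover costs less than 26.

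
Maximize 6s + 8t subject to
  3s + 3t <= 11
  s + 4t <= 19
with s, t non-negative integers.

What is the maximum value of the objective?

(s,t)=(0,3) is feasible, giving 24.
(s,t)=(1,2) is feasible, giving 22.
(s,t)=(0,2) is feasible, giving 16.
Maximum is 24 at (s,t)=(0,3).

24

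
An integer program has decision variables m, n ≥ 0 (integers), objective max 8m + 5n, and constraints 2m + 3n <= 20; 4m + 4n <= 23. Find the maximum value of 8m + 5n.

40

(m,n)=(5,0): 2·5+3·0=10≤20, 4·5+4·0=20≤23, objective 40.
(m,n)=(4,1): 2·4+3·1=11≤20, 4·4+4·1=20≤23, objective 37.
(m,n)=(4,0): 2·4+3·0=8≤20, 4·4+4·0=16≤23, objective 32.
Maximum is 40 at (m,n)=(5,0).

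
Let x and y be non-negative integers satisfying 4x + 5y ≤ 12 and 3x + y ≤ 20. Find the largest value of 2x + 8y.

Relaxing integrality, the LP optimum is 19.20 at (x,y) = (0, 2.4), which is not an integer point.
(x,y)=(0,2): 4·0+5·2=10≤12, 3·0+1·2=2≤20, objective 16.
(x,y)=(1,1): 4·1+5·1=9≤12, 3·1+1·1=4≤20, objective 10.
(x,y)=(0,1): 4·0+5·1=5≤12, 3·0+1·1=1≤20, objective 8.
Maximum is 16 at (x,y)=(0,2).

16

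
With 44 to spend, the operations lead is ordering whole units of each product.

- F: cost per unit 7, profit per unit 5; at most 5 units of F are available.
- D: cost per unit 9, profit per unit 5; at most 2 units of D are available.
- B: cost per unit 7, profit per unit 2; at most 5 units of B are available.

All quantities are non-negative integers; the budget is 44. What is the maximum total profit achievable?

30

F has the best ratio (5/7); taking only F gives at most 5×5 = 25 (stopped by the supply cap of 5).
Mixing does better — 5×F and 1×D: cost 44 ≤ 44, profit 5·5 + 1·5 = 30.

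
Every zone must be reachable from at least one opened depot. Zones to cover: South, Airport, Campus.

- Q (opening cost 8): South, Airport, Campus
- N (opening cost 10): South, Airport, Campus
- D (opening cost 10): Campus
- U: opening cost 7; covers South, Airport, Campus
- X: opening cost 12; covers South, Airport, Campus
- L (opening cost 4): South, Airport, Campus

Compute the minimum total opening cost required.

This is a weighted set-cover instance.
L alone covers South, Airport, Campus — every zone.
Total opening cost: 4.

4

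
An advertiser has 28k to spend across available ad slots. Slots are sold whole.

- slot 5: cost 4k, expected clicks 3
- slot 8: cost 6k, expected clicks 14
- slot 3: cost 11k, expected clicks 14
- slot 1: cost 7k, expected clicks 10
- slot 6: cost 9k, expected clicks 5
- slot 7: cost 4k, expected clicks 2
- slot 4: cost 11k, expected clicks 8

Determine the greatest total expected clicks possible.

41

slot 5 + slot 8 + slot 3 + slot 1: cost 4 + 6 + 11 + 7 = 28 ≤ 28, expected clicks 3 + 14 + 14 + 10 = 41.
slot 8 + slot 3 + slot 1 + slot 7: cost 6 + 11 + 7 + 4 = 28 ≤ 28, expected clicks 14 + 14 + 10 + 2 = 40.
slot 8 + slot 3 + slot 1: cost 6 + 11 + 7 = 24 ≤ 28, expected clicks 14 + 14 + 10 = 38.
Best is slot 5, slot 8, slot 3, and slot 1 with total expected clicks 41.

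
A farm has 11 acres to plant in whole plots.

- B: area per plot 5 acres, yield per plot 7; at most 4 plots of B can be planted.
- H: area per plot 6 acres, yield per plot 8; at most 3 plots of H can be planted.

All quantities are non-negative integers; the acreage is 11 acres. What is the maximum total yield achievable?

15

B has the best ratio (7/5); taking only B gives at most 2×7 = 14 (stopped by the area limit).
Mixing does better — 1×B and 1×H: area 11 ≤ 11, yield 1·7 + 1·8 = 15.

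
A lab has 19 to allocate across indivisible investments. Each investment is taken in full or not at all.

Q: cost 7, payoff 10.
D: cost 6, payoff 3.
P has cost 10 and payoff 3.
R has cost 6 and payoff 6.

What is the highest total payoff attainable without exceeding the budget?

This is a 0-1 knapsack instance.
Q + R: cost 7 + 6 = 13 ≤ 19, payoff 10 + 6 = 16.
Q + D: cost 7 + 6 = 13 ≤ 19, payoff 10 + 3 = 13.
Q + D + R: cost 7 + 6 + 6 = 19 ≤ 19, payoff 10 + 3 + 6 = 19.
Best is Q, D, and R with total payoff 19.

19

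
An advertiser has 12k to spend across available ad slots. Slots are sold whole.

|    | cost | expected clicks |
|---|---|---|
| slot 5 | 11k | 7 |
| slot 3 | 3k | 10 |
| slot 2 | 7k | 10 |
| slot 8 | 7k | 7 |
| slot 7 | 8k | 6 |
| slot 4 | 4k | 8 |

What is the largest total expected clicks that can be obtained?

Treat it as a binary knapsack problem.
slot 3 + slot 2: cost 3 + 7 = 10 ≤ 12, expected clicks 10 + 10 = 20.
slot 3 + slot 4: cost 3 + 4 = 7 ≤ 12, expected clicks 10 + 8 = 18.
Best is slot 3 and slot 2 with total expected clicks 20.

20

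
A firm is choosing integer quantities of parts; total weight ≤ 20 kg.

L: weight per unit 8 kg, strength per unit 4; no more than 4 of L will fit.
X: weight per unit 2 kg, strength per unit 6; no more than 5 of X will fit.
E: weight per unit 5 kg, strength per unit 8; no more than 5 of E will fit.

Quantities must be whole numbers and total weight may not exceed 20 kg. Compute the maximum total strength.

46

Take 5×X and 2×E: weight 20 ≤ 20, strength 5·6 + 2·8 = 46.
X has the best ratio (6/2) and is taken to its limit of 5; remaining capacity is filled optimally with the others.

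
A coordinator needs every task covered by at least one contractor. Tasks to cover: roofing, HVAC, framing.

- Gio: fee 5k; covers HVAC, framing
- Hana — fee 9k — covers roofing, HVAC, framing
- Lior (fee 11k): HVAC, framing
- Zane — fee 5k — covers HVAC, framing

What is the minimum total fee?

The greedy cost-per-new-task heuristic would pick Gio and Hana for 14, but a cheaper cover exists.
Hana alone covers roofing, HVAC, framing — every task.
Total fee: 9.
No cover costs less than 9.

9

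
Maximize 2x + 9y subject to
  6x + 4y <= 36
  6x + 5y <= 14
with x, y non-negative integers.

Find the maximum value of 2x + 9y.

18

Relaxing integrality, the LP optimum is 25.20 at (x,y) = (0, 2.8), which is not an integer point.
(x,y)=(0,2): 6·0+4·2=8≤36, 6·0+5·2=10≤14, objective 18.
(x,y)=(1,1): 6·1+4·1=10≤36, 6·1+5·1=11≤14, objective 11.
(x,y)=(0,1): 6·0+4·1=4≤36, 6·0+5·1=5≤14, objective 9.
Maximum is 18 at (x,y)=(0,2).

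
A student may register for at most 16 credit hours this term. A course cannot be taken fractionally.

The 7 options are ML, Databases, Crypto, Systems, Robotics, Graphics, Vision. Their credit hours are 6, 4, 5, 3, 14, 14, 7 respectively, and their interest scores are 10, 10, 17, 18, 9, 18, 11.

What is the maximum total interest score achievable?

46

Allowing fractional choices, the relaxed optimum would be about 51.7, but courses are indivisible.
Crypto + Systems + Vision: credit hours 5 + 3 + 7 = 15 ≤ 16, interest score 17 + 18 + 11 = 46.
ML + Crypto + Systems: credit hours 6 + 5 + 3 = 14 ≤ 16, interest score 10 + 17 + 18 = 45.
Databases + Crypto + Systems: credit hours 4 + 5 + 3 = 12 ≤ 16, interest score 10 + 17 + 18 = 45.
Best is Crypto, Systems, and Vision with total interest score 46.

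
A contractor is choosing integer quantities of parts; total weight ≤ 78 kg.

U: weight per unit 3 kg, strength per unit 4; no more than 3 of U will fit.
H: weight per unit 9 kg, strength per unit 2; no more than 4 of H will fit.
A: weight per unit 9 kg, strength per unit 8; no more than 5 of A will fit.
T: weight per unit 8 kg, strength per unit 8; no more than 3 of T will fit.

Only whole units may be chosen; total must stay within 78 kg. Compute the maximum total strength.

U has the best ratio (4/3); taking only U gives at most 3×4 = 12 (stopped by the supply cap of 3).
Mixing does better — 3×U, 5×A, and 3×T: weight 78 ≤ 78, strength 3·4 + 5·8 + 3·8 = 76.

76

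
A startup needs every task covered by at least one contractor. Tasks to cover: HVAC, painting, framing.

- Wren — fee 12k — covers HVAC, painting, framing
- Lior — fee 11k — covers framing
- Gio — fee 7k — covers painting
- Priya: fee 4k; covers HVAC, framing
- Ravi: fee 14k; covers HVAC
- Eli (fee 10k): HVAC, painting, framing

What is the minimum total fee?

The greedy cost-per-new-task heuristic would pick Priya and Gio for 11, but a cheaper cover exists.
Eli alone covers HVAC, painting, framing — every task.
Total fee: 10.
No cover costs less than 10.

10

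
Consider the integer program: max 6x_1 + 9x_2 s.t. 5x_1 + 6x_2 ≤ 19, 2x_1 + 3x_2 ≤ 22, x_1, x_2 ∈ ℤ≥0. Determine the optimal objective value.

The continuous relaxation peaks at (0, 3.17) with value 28.50; rounding to a feasible lattice point costs some objective.
(x_1,x_2)=(0,3): 5·0+6·3=18≤19, 2·0+3·3=9≤22, objective 27.
(x_1,x_2)=(1,2): 5·1+6·2=17≤19, 2·1+3·2=8≤22, objective 24.
(x_1,x_2)=(0,2): 5·0+6·2=12≤19, 2·0+3·2=6≤22, objective 18.
The best lattice point is (0,3), giving 27.

27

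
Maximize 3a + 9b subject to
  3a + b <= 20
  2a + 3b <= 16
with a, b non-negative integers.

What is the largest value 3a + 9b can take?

Relaxing integrality, the LP optimum is 48.00 at (a,b) = (0, 5.33), which is not an integer point.
(a,b)=(0,5): 3·0+1·5=5≤20, 2·0+3·5=15≤16, objective 45.
(a,b)=(1,4): 3·1+1·4=7≤20, 2·1+3·4=14≤16, objective 39.
No feasible integer point exceeds 45.

45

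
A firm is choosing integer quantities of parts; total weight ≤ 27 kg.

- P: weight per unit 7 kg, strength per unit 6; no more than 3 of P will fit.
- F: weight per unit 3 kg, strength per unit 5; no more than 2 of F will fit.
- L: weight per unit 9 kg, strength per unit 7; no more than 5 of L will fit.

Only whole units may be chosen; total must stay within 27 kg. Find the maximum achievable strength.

This is a bounded integer knapsack.
3×P and 2×F: weight 27 ≤ 27, strength 3·6 + 2·5 = 28.
2×F and 2×L: weight 24 ≤ 27, strength 2·5 + 2·7 = 24.
Best is 28.

28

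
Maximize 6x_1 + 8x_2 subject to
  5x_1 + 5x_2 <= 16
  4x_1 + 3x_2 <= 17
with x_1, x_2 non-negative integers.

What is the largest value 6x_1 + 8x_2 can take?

24

Relaxing integrality, the LP optimum is 25.60 at (x_1,x_2) = (0, 3.2), which is not an integer point.
(x_1,x_2)=(0,3): 5·0+5·3=15≤16, 4·0+3·3=9≤17, objective 24.
(x_1,x_2)=(1,2): 5·1+5·2=15≤16, 4·1+3·2=10≤17, objective 22.
(x_1,x_2)=(0,2): 5·0+5·2=10≤16, 4·0+3·2=6≤17, objective 16.
The best lattice point is (0,3), giving 24.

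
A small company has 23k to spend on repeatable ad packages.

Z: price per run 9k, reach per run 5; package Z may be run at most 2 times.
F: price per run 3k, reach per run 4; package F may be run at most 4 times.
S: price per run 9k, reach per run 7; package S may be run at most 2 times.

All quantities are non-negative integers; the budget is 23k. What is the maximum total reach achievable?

Take 4×F and 1×S: price 21 ≤ 23, reach 4·4 + 1·7 = 23.
F has the best ratio (4/3) and is taken to its limit of 4; remaining capacity is filled optimally with the others.

23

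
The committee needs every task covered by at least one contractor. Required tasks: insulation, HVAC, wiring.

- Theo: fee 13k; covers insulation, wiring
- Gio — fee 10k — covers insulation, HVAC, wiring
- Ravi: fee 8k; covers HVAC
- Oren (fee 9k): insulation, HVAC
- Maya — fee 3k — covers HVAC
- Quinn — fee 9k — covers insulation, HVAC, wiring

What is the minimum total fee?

The greedy cost-per-new-task heuristic would pick Maya and Quinn for 12, but a cheaper cover exists.
Quinn alone covers insulation, HVAC, wiring — every task.
Total fee: 9.
No cover costs less than 9.

9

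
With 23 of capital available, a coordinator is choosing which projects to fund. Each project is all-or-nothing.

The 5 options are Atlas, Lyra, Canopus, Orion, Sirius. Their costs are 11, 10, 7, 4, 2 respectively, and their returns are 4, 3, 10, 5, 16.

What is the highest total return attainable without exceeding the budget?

Allowing fractional choices, the relaxed optimum would be about 34.6, but projects are indivisible.
Canopus + Orion + Sirius: cost 7 + 4 + 2 = 13 ≤ 23, return 10 + 5 + 16 = 31.
Lyra + Canopus + Orion + Sirius: cost 10 + 7 + 4 + 2 = 23 ≤ 23, return 3 + 10 + 5 + 16 = 34.
Best is Lyra, Canopus, Orion, and Sirius with total return 34.

34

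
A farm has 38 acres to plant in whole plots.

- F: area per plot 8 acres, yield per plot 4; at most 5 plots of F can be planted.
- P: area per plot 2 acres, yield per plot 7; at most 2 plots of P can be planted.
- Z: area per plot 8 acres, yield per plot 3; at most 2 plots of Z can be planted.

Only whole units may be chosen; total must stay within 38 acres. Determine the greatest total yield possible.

30

This is a bounded integer knapsack.
P has the best ratio (7/2); taking only P gives at most 2×7 = 14 (stopped by the supply cap of 2).
Mixing does better — 4×F and 2×P: area 36 ≤ 38, yield 4·4 + 2·7 = 30.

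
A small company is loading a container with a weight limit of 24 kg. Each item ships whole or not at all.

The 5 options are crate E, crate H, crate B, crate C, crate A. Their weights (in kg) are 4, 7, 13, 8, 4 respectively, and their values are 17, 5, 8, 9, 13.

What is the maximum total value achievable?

crate E + crate H + crate C + crate A: weight 4 + 7 + 8 + 4 = 23 ≤ 24, value 17 + 5 + 9 + 13 = 44.
crate E + crate C + crate A: weight 4 + 8 + 4 = 16 ≤ 24, value 17 + 9 + 13 = 39.
Best is crate E, crate H, crate C, and crate A with total value 44.

44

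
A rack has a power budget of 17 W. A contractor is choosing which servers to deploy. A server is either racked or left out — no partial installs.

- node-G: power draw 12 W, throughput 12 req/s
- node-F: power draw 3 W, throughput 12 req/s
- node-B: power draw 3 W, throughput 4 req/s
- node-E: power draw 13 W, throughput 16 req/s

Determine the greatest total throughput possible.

28

Allowing fractional choices, the relaxed optimum would be about 29.5, but servers are indivisible.
node-B + node-E: power draw 3 + 13 = 16 ≤ 17, throughput 4 + 16 = 20.
node-F + node-E: power draw 3 + 13 = 16 ≤ 17, throughput 12 + 16 = 28.
node-G + node-F: power draw 12 + 3 = 15 ≤ 17, throughput 12 + 12 = 24.
Best is node-F and node-E with total throughput 28.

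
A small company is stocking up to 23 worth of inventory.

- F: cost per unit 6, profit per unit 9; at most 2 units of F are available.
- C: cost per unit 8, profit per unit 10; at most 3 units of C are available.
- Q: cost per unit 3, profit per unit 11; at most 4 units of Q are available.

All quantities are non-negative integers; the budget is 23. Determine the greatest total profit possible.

54

1×F and 4×Q: cost 18 ≤ 23, profit 1·9 + 4·11 = 53.
1×C and 4×Q: cost 20 ≤ 23, profit 1·10 + 4·11 = 54.
Best is 54.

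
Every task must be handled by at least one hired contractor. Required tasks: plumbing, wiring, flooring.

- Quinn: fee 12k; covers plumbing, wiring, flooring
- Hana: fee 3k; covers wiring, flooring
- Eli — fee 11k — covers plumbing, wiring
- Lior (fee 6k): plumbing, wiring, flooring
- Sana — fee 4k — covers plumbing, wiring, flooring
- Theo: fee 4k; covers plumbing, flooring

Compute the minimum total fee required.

Sana alone covers plumbing, wiring, flooring — every task.
Total fee: 4.
No cover costs less than 4.

4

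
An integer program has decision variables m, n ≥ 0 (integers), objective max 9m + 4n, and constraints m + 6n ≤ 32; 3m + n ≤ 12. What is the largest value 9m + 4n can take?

39

The continuous relaxation peaks at (2.35, 4.94) with value 40.94; rounding to a feasible lattice point costs some objective.
(m,n)=(3,3) is feasible, giving 39.
(m,n)=(2,5) is feasible, giving 38.
Maximum is 39 at (m,n)=(3,3).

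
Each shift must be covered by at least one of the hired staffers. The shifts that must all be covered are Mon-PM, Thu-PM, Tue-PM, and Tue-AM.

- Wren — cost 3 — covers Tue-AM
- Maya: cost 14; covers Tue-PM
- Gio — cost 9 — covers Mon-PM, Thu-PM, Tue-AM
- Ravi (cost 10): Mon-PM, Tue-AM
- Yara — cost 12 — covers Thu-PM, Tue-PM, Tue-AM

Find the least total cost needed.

21

Choose Gio and Yara: together they cover Mon-PM, Thu-PM, Tue-PM, Tue-AM — every shift.
Total cost: 9 + 12 = 21.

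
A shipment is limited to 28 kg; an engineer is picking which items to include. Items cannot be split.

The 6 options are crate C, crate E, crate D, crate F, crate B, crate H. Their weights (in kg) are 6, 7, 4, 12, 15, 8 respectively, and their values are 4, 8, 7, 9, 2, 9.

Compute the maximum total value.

28

Take crate C, crate E, crate D, and crate H: weight 6 + 7 + 4 + 8 = 25 ≤ 28, value 4 + 8 + 7 + 9 = 28.
No other feasible combination does better.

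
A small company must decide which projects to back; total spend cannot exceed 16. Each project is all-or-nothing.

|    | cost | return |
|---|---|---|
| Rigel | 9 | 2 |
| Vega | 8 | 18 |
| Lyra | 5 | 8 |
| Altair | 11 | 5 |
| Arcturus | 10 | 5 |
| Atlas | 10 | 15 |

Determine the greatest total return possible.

26

Allowing fractional choices, the relaxed optimum would be about 30.5, but projects are indivisible.
Vega + Lyra: cost 8 + 5 = 13 ≤ 16, return 18 + 8 = 26.
Lyra + Atlas: cost 5 + 10 = 15 ≤ 16, return 8 + 15 = 23.
Vega: cost 8 ≤ 16, return 18.
Best is Vega and Lyra with total return 26.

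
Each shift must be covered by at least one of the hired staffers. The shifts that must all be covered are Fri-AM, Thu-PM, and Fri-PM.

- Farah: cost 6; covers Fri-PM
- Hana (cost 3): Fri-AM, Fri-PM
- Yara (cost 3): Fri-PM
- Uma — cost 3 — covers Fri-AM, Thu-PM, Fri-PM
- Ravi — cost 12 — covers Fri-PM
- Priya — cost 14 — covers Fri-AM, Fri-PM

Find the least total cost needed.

3

Uma alone covers Fri-AM, Thu-PM, Fri-PM — every shift.
Total cost: 3.
No cover costs less than 3.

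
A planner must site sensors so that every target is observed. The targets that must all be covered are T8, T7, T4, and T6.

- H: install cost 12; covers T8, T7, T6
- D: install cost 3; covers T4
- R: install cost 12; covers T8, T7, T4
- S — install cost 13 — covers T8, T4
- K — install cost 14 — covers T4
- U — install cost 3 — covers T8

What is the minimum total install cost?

The greedy cost-per-new-target heuristic would pick D, U, and H for 18, but a cheaper cover exists.
Choose H and D: together they cover T8, T7, T4, T6 — every target.
Total install cost: 12 + 3 = 15.
No cover costs less than 15.

15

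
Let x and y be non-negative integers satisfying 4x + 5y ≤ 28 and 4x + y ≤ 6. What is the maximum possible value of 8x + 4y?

(x,y)=(0,5): 4·0+5·5=25≤28, 4·0+1·5=5≤6, objective 20.
(x,y)=(0,4): 4·0+5·4=20≤28, 4·0+1·4=4≤6, objective 16.
No feasible integer point exceeds 20.

20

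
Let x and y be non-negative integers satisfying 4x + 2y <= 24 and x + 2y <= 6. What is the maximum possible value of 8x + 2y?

(x,y)=(6,0): 4·6+2·0=24≤24, 1·6+2·0=6≤6, objective 48.
(x,y)=(5,0): 4·5+2·0=20≤24, 1·5+2·0=5≤6, objective 40.
No feasible integer point exceeds 48.

48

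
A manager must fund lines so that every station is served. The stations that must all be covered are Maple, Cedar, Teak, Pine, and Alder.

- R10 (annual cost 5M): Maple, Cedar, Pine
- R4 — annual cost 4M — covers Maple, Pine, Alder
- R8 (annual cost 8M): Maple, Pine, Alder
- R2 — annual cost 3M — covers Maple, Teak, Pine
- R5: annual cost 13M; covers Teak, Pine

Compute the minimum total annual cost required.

This is a weighted set-cover instance.
Choose R10, R4, and R2: together they cover Maple, Cedar, Teak, Pine, Alder — every station.
Total annual cost: 5 + 4 + 3 = 12.
No cover costs less than 12.

12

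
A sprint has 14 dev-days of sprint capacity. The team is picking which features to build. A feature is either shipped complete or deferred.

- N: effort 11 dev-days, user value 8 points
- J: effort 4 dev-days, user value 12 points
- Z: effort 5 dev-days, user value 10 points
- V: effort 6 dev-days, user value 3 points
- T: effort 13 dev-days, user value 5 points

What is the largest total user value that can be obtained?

J + V: effort 4 + 6 = 10 ≤ 14, user value 12 + 3 = 15.
J + Z: effort 4 + 5 = 9 ≤ 14, user value 12 + 10 = 22.
Z + V: effort 5 + 6 = 11 ≤ 14, user value 10 + 3 = 13.
Best is J and Z with total user value 22.

22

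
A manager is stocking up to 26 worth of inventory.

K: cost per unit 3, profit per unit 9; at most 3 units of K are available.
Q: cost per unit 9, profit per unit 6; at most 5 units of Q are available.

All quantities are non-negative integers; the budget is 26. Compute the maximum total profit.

2×K and 2×Q: cost 24 ≤ 26, profit 2·9 + 2·6 = 30.
3×K and 1×Q: cost 18 ≤ 26, profit 3·9 + 1·6 = 33.
Best is 33.

33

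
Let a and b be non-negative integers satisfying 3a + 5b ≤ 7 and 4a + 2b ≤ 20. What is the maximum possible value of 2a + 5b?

(a,b)=(0,1) is feasible, giving 5.
(a,b)=(1,0) is feasible, giving 2.
(a,b)=(0,0) is feasible, giving 0.
Maximum is 5 at (a,b)=(0,1).

5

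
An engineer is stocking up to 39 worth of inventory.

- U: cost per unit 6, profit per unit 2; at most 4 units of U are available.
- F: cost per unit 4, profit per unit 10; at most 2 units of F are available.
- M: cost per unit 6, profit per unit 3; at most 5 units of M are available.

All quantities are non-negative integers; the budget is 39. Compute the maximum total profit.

2×F and 5×M: cost 38 ≤ 39, profit 2·10 + 5·3 = 35.
1×U, 2×F, and 4×M: cost 38 ≤ 39, profit 1·2 + 2·10 + 4·3 = 34.
Best is 35.

35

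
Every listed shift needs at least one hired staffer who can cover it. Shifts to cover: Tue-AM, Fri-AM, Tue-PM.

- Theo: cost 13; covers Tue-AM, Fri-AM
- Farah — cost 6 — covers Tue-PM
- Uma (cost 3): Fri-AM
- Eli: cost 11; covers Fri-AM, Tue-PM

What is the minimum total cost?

This is an integer covering problem.
The greedy cost-per-new-shift heuristic would pick Uma, Farah, and Theo for 22, but a cheaper cover exists.
Choose Theo and Farah: together they cover Tue-AM, Fri-AM, Tue-PM — every shift.
Total cost: 13 + 6 = 19.
No cover costs less than 19.

19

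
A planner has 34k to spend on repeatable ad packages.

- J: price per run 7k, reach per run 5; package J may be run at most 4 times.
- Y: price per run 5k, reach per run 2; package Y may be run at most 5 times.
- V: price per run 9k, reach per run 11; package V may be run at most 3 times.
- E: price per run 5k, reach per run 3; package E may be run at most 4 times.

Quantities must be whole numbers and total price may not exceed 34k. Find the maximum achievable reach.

38

Take 1×J and 3×V: price 34 ≤ 34, reach 1·5 + 3·11 = 38.
V has the best ratio (11/9) and is taken to its limit of 3; remaining capacity is filled optimally with the others.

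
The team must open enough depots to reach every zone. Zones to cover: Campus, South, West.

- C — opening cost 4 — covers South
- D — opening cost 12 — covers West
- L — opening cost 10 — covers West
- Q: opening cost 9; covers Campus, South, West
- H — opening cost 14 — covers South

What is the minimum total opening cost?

9

Q alone covers Campus, South, West — every zone.
Total opening cost: 9.
No cover costs less than 9.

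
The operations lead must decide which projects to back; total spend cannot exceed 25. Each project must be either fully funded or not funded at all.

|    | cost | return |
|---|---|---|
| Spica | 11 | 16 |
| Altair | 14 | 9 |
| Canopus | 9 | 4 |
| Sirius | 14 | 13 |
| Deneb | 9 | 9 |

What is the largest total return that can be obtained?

29

Take Spica and Sirius: cost 11 + 14 = 25 ≤ 25, return 16 + 13 = 29.
No other feasible combination does better.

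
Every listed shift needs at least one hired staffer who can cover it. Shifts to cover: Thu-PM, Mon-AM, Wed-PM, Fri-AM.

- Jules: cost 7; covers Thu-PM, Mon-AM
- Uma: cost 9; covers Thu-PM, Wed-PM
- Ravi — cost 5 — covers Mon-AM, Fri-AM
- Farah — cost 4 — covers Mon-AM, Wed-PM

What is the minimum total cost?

14

Choose Uma and Ravi: together they cover Thu-PM, Mon-AM, Wed-PM, Fri-AM — every shift.
Total cost: 9 + 5 = 14.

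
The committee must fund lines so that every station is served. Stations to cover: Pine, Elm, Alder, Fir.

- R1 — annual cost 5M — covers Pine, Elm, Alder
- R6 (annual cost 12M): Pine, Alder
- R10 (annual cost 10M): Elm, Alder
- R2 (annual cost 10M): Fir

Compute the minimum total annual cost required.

This is an integer covering problem.
Choose R1 and R2: together they cover Pine, Elm, Alder, Fir — every station.
Total annual cost: 5 + 10 = 15.

15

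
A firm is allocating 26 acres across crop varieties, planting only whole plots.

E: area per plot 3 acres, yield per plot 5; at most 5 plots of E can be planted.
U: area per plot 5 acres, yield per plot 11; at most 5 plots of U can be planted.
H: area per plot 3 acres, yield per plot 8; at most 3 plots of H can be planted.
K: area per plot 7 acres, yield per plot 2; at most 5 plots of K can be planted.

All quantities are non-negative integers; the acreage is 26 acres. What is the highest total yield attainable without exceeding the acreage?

This is a bounded integer knapsack.
H has the best ratio (8/3); taking only H gives at most 3×8 = 24 (stopped by the supply cap of 3).
Mixing does better — 4×U and 2×H: area 26 ≤ 26, yield 4·11 + 2·8 = 60.

60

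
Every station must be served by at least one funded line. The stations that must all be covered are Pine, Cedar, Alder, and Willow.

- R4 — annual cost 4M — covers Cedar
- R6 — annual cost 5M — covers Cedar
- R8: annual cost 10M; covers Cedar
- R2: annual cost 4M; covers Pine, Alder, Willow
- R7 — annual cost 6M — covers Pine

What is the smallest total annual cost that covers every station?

Choose R4 and R2: together they cover Pine, Cedar, Alder, Willow — every station.
Total annual cost: 4 + 4 = 8.
No cover costs less than 8.

8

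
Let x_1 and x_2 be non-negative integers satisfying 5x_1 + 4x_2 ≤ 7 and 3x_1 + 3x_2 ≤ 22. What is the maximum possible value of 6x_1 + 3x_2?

Relaxing integrality, the LP optimum is 8.40 at (x_1,x_2) = (1.4, 0), which is not an integer point.
(x_1,x_2)=(1,0): 5·1+4·0=5≤7, 3·1+3·0=3≤22, objective 6.
(x_1,x_2)=(0,1): 5·0+4·1=4≤7, 3·0+3·1=3≤22, objective 3.
(x_1,x_2)=(0,0): 5·0+4·0=0≤7, 3·0+3·0=0≤22, objective 0.
No feasible integer point exceeds 6.

6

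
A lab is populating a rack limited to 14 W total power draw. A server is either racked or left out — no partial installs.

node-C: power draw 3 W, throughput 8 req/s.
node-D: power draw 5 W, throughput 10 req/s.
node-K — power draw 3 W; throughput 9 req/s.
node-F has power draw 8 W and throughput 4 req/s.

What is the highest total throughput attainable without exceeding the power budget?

Take node-C, node-D, and node-K: power draw 3 + 5 + 3 = 11 ≤ 14, throughput 8 + 10 + 9 = 27.
No other feasible combination does better.

27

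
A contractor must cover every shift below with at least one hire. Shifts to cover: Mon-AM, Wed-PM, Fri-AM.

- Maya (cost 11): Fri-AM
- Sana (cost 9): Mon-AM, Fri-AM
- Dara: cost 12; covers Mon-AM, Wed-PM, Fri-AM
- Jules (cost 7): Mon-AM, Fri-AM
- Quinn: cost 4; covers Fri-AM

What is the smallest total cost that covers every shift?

This is an integer covering problem.
The greedy cost-per-new-shift heuristic would pick Jules and Dara for 19, but a cheaper cover exists.
Dara alone covers Mon-AM, Wed-PM, Fri-AM — every shift.
Total cost: 12.
No cover costs less than 12.

12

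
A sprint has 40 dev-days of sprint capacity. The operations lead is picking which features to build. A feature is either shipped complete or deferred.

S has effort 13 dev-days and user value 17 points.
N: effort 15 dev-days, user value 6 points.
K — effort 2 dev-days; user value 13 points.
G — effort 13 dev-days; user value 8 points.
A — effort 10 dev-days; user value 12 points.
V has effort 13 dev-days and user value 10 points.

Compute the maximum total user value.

52

Allowing fractional choices, the relaxed optimum would be about 53.2, but features are indivisible.
S + K + G + A: effort 13 + 2 + 13 + 10 = 38 ≤ 40, user value 17 + 13 + 8 + 12 = 50.
S + K + A + V: effort 13 + 2 + 10 + 13 = 38 ≤ 40, user value 17 + 13 + 12 + 10 = 52.
S + N + K + A: effort 13 + 15 + 2 + 10 = 40 ≤ 40, user value 17 + 6 + 13 + 12 = 48.
Best is S, K, A, and V with total user value 52.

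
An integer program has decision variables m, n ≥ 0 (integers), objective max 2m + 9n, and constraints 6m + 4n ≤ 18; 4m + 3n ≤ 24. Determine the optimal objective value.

(m,n)=(0,4): 6·0+4·4=16≤18, 4·0+3·4=12≤24, objective 36.
(m,n)=(1,3): 6·1+4·3=18≤18, 4·1+3·3=13≤24, objective 29.
(m,n)=(0,3): 6·0+4·3=12≤18, 4·0+3·3=9≤24, objective 27.
Maximum is 36 at (m,n)=(0,4).

36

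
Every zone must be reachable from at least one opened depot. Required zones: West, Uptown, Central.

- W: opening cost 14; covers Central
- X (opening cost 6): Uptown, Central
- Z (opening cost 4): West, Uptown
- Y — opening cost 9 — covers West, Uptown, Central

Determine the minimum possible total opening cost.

The greedy cost-per-new-zone heuristic would pick Z and X for 10, but a cheaper cover exists.
Y alone covers West, Uptown, Central — every zone.
Total opening cost: 9.
No cover costs less than 9.

9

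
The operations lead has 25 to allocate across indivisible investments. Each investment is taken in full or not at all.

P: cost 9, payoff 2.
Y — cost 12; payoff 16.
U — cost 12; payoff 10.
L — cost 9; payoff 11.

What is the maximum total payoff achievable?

Y + L: cost 12 + 9 = 21 ≤ 25, payoff 16 + 11 = 27.
Y + U: cost 12 + 12 = 24 ≤ 25, payoff 16 + 10 = 26.
Best is Y and L with total payoff 27.

27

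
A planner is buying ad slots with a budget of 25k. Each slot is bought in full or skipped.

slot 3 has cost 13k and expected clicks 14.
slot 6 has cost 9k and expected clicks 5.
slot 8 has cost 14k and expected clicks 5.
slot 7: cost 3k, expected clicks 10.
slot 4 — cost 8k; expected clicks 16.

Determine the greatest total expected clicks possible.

40

Treat it as a binary knapsack problem.
slot 6 + slot 7 + slot 4: cost 9 + 3 + 8 = 20 ≤ 25, expected clicks 5 + 10 + 16 = 31.
slot 8 + slot 7 + slot 4: cost 14 + 3 + 8 = 25 ≤ 25, expected clicks 5 + 10 + 16 = 31.
slot 3 + slot 7 + slot 4: cost 13 + 3 + 8 = 24 ≤ 25, expected clicks 14 + 10 + 16 = 40.
Best is slot 3, slot 7, and slot 4 with total expected clicks 40.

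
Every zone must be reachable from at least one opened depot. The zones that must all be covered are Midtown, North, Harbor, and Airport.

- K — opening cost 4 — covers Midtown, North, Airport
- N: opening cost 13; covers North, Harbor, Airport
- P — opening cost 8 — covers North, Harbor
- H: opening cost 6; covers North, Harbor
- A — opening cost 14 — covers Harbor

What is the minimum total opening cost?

This is an integer covering problem.
Choose K and H: together they cover Midtown, North, Harbor, Airport — every zone.
Total opening cost: 4 + 6 = 10.
No cover costs less than 10.

10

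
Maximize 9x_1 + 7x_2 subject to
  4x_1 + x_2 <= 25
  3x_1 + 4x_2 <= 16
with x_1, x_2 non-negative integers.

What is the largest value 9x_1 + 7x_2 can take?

(x_1,x_2)=(5,0): 4·5+1·0=20≤25, 3·5+4·0=15≤16, objective 45.
(x_1,x_2)=(4,1): 4·4+1·1=17≤25, 3·4+4·1=16≤16, objective 43.
(x_1,x_2)=(4,0): 4·4+1·0=16≤25, 3·4+4·0=12≤16, objective 36.
Maximum is 45 at (x_1,x_2)=(5,0).

45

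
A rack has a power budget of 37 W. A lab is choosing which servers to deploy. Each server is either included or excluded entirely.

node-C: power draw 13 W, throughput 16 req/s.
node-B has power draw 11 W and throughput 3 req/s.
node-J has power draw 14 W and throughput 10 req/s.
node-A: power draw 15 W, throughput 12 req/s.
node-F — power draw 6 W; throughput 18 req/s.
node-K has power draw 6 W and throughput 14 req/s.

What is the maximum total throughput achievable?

Take node-C, node-B, node-F, and node-K: power draw 13 + 11 + 6 + 6 = 36 ≤ 37, throughput 16 + 3 + 18 + 14 = 51.
No other feasible combination does better.

51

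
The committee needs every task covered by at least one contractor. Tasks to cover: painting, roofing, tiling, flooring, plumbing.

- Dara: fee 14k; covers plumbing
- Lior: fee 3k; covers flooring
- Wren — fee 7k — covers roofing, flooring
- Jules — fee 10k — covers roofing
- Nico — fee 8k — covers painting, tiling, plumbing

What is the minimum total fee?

The greedy cost-per-new-task heuristic would pick Nico, Lior, and Wren for 18, but a cheaper cover exists.
Choose Wren and Nico: together they cover painting, roofing, tiling, flooring, plumbing — every task.
Total fee: 7 + 8 = 15.
No cover costs less than 15.

15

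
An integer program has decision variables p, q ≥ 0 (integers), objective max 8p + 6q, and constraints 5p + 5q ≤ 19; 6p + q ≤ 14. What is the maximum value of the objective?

22

(p,q)=(2,1): 5·2+5·1=15≤19, 6·2+1·1=13≤14, objective 22.
(p,q)=(1,2): 5·1+5·2=15≤19, 6·1+1·2=8≤14, objective 20.
(p,q)=(2,0): 5·2+5·0=10≤19, 6·2+1·0=12≤14, objective 16.
(p,q)=(1,1): 5·1+5·1=10≤19, 6·1+1·1=7≤14, objective 14.
The best lattice point is (2,1), giving 22.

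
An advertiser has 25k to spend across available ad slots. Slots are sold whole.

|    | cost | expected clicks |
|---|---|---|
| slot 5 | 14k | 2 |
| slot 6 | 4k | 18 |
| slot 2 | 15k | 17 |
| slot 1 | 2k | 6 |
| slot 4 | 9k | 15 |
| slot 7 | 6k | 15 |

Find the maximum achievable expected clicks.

54

Take slot 6, slot 1, slot 4, and slot 7: cost 4 + 2 + 9 + 6 = 21 ≤ 25, expected clicks 18 + 6 + 15 + 15 = 54.
No other feasible combination does better.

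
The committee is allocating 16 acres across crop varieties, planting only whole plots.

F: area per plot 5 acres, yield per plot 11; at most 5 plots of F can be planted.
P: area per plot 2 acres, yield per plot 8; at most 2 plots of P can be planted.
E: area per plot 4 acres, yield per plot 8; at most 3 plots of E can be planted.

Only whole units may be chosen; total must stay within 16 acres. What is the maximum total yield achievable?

40

P has the best ratio (8/2); taking only P gives at most 2×8 = 16 (stopped by the supply cap of 2).
Mixing does better — 2×P and 3×E: area 16 ≤ 16, yield 2·8 + 3·8 = 40.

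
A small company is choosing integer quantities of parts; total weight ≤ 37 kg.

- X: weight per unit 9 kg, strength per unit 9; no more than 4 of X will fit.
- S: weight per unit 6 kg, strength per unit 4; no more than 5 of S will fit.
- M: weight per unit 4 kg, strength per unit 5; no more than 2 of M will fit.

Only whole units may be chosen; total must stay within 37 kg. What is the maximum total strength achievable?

37

This is a bounded integer knapsack.
3×X, 1×S, and 1×M: weight 37 ≤ 37, strength 3·9 + 1·4 + 1·5 = 36.
3×X and 2×M: weight 35 ≤ 37, strength 3·9 + 2·5 = 37.
Best is 37.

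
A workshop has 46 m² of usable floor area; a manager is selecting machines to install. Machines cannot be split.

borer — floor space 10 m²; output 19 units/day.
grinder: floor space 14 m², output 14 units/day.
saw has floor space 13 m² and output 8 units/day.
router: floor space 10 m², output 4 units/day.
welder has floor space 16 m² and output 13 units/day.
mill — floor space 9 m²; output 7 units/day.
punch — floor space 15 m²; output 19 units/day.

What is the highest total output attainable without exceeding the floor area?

52

This is an integer program with binary decision variables.
borer + grinder + punch: floor space 10 + 14 + 15 = 39 ≤ 46, output 19 + 14 + 19 = 52.
borer + welder + punch: floor space 10 + 16 + 15 = 41 ≤ 46, output 19 + 13 + 19 = 51.
Best is borer, grinder, and punch with total output 52.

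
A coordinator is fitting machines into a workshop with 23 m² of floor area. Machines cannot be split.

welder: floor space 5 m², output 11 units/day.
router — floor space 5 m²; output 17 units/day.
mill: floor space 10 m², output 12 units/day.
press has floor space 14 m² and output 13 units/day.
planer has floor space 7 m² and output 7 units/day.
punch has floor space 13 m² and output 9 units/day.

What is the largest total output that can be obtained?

40

router + mill + planer: floor space 5 + 10 + 7 = 22 ≤ 23, output 17 + 12 + 7 = 36.
welder + router + mill: floor space 5 + 5 + 10 = 20 ≤ 23, output 11 + 17 + 12 = 40.
welder + router + punch: floor space 5 + 5 + 13 = 23 ≤ 23, output 11 + 17 + 9 = 37.
Best is welder, router, and mill with total output 40.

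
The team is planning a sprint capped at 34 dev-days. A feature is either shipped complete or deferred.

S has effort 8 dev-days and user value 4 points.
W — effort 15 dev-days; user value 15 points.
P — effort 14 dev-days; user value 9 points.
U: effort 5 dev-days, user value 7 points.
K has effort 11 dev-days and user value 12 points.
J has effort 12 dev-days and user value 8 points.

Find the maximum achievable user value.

34

Allowing fractional choices, the relaxed optimum would be about 36.0, but features are indivisible.
W + P + U: effort 15 + 14 + 5 = 34 ≤ 34, user value 15 + 9 + 7 = 31.
W + U + K: effort 15 + 5 + 11 = 31 ≤ 34, user value 15 + 7 + 12 = 34.
S + W + K: effort 8 + 15 + 11 = 34 ≤ 34, user value 4 + 15 + 12 = 31.
Best is W, U, and K with total user value 34.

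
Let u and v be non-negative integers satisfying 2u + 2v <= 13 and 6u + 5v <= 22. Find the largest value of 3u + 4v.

16

Relaxing integrality, the LP optimum is 17.60 at (u,v) = (0, 4.4), which is not an integer point.
(u,v)=(0,4): 2·0+2·4=8≤13, 6·0+5·4=20≤22, objective 16.
(u,v)=(1,3): 2·1+2·3=8≤13, 6·1+5·3=21≤22, objective 15.
(u,v)=(0,3): 2·0+2·3=6≤13, 6·0+5·3=15≤22, objective 12.
No feasible integer point exceeds 16.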